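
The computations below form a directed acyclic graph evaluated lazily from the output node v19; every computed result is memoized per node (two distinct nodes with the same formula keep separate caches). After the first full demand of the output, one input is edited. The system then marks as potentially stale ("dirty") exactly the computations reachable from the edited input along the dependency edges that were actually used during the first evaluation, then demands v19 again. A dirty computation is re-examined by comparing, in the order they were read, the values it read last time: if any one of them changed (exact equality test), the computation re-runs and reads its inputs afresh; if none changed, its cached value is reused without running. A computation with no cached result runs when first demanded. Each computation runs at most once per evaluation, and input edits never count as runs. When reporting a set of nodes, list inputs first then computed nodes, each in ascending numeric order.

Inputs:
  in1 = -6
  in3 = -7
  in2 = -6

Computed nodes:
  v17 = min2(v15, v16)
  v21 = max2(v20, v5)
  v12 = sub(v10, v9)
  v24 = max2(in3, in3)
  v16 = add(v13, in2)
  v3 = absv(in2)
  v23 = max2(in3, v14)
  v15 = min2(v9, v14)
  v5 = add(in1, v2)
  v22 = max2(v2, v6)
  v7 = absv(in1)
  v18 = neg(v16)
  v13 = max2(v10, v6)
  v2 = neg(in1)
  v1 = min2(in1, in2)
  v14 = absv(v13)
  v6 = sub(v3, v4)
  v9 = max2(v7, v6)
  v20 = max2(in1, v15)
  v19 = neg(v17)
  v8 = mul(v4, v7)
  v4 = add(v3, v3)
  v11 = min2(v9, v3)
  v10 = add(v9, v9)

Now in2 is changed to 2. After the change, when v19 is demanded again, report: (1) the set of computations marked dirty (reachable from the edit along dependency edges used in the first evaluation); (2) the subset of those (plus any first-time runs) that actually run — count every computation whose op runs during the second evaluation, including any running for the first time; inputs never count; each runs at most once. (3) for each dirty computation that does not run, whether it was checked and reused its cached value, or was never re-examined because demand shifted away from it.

The edit dirties: v3, v4, v6, v9, v10, v13, v14, v15, v16, v17, v19.
7 computations run: v3, v4, v6, v9, v13, v16, v17.
Cache hits after checking: v10, v14, v15, v19.
Note where the cutoff bites: v10 is checked, finds nothing changed, and keeps its cache.

First demand of the output computes:
  v3 = absv(-6) = 6
  v4 = add(6, 6) = 12
  v6 = sub(6, 12) = -6
  v7 = absv(-6) = 6
  v9 = max2(6, -6) = 6
  v10 = add(6, 6) = 12
  v13 = max2(12, -6) = 12
  v14 = absv(12) = 12
  v15 = min2(6, 12) = 6
  v16 = add(12, -6) = 6
  v17 = min2(6, 6) = 6
  v19 = neg(6) = -6

After the edit, cleaning proceeds:
  v3: a read changed (in2 -6->2) — executes, giving 2.
  v4: a read changed (v3 6->2; v3 6->2) — executes, giving 4.
  v6: a read changed (v3 6->2; v4 12->4) — executes, giving -2.
  v9: a read changed (v6 -6->-2) — executes, giving 6 — identical to its old value.
  v10: dirty, but its reads are unchanged (v9 unchanged, v9 unchanged); cached 12 stands.
  v13: a read changed (v6 -6->-2) — executes, giving 12 — identical to its old value.
  v14: dirty, but its reads are unchanged (v13 unchanged); cached 12 stands.
  v15: dirty, but its reads are unchanged (v9 unchanged, v14 unchanged); cached 6 stands.
  v16: a read changed (in2 -6->2) — executes, giving 14.
  v17: a read changed (v16 6->14) — executes, giving 6 — identical to its old value.
  v19: dirty, but its reads are unchanged (v17 unchanged); cached -6 stands.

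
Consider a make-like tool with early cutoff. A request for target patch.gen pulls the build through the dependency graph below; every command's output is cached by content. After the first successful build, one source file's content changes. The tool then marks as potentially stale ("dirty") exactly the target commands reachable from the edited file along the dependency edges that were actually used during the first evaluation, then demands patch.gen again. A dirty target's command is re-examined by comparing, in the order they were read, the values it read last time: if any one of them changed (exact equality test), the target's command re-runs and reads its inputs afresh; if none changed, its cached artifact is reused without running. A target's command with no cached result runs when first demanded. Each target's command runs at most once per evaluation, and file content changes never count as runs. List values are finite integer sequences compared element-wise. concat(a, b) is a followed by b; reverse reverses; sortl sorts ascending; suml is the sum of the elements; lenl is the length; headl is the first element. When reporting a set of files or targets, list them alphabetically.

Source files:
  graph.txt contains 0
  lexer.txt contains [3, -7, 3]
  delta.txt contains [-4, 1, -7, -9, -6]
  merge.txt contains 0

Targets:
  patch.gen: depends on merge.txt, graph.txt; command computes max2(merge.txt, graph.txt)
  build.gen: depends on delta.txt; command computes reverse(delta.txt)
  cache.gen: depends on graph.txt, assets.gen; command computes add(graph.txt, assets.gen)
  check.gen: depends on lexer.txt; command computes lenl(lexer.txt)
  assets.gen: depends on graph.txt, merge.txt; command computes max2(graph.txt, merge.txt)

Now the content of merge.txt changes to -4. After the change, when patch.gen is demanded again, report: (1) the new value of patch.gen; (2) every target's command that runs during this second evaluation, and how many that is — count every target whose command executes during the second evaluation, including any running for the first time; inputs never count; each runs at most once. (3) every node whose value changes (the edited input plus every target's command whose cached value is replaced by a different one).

First demand of the output computes:
  patch.gen = max2(0, 0) = 0

After the edit, cleaning proceeds:
  patch.gen: a read changed (merge.txt 0->-4) — executes, giving 0 — identical to its old value.

Demanding patch.gen again yields 0.
1 target commands run: patch.gen.
The nodes whose values change: merge.txt.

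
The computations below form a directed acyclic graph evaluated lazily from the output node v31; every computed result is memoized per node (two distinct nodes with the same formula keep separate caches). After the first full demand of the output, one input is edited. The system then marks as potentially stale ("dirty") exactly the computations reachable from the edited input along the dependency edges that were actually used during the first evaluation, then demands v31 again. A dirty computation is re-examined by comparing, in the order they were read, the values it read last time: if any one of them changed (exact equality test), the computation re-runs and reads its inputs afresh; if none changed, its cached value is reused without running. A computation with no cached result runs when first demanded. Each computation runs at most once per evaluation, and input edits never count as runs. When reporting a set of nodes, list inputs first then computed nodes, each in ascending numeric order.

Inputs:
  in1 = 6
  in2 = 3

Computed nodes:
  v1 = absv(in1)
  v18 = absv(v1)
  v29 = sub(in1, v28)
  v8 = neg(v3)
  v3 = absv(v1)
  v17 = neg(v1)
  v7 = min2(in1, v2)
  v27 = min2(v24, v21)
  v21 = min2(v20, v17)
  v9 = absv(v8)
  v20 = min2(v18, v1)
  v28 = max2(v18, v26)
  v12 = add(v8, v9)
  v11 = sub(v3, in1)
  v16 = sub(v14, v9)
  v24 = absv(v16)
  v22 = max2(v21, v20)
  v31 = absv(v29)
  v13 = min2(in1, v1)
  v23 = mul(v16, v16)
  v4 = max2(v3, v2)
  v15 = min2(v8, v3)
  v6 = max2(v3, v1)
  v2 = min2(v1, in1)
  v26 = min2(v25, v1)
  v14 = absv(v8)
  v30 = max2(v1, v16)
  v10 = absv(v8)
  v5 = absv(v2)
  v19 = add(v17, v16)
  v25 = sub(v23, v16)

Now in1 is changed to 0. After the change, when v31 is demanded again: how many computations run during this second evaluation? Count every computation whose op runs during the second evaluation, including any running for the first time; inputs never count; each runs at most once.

10 computations run: v1, v3, v8, v9, v14, v16, v18, v26, v28, v29.
Note where the cutoff bites: v23 is checked, finds nothing changed, and keeps its cache.

First demand of the output computes:
  v1 = absv(6) = 6
  v3 = absv(6) = 6
  v8 = neg(6) = -6
  v9 = absv(-6) = 6
  v14 = absv(-6) = 6
  v16 = sub(6, 6) = 0
  v18 = absv(6) = 6
  v23 = mul(0, 0) = 0
  v25 = sub(0, 0) = 0
  v26 = min2(0, 6) = 0
  v28 = max2(6, 0) = 6
  v29 = sub(6, 6) = 0
  v31 = absv(0) = 0

After the edit, cleaning proceeds:
  v1: a read changed (in1 6->0) — executes, giving 0.
  v3: a read changed (v1 6->0) — executes, giving 0.
  v8: a read changed (v3 6->0) — executes, giving 0.
  v9: a read changed (v8 -6->0) — executes, giving 0.
  v14: a read changed (v8 -6->0) — executes, giving 0.
  v16: a read changed (v14 6->0; v9 6->0) — executes, giving 0 — identical to its old value.
  v18: a read changed (v1 6->0) — executes, giving 0.
  v23: dirty, but its reads are unchanged (v16 unchanged, v16 unchanged); cached 0 stands.
  v25: dirty, but its reads are unchanged (v23 unchanged, v16 unchanged); cached 0 stands.
  v26: a read changed (v1 6->0) — executes, giving 0 — identical to its old value.
  v28: a read changed (v18 6->0) — executes, giving 0.
  v29: a read changed (in1 6->0; v28 6->0) — executes, giving 0 — identical to its old value.
  v31: dirty, but its reads are unchanged (v29 unchanged); cached 0 stands.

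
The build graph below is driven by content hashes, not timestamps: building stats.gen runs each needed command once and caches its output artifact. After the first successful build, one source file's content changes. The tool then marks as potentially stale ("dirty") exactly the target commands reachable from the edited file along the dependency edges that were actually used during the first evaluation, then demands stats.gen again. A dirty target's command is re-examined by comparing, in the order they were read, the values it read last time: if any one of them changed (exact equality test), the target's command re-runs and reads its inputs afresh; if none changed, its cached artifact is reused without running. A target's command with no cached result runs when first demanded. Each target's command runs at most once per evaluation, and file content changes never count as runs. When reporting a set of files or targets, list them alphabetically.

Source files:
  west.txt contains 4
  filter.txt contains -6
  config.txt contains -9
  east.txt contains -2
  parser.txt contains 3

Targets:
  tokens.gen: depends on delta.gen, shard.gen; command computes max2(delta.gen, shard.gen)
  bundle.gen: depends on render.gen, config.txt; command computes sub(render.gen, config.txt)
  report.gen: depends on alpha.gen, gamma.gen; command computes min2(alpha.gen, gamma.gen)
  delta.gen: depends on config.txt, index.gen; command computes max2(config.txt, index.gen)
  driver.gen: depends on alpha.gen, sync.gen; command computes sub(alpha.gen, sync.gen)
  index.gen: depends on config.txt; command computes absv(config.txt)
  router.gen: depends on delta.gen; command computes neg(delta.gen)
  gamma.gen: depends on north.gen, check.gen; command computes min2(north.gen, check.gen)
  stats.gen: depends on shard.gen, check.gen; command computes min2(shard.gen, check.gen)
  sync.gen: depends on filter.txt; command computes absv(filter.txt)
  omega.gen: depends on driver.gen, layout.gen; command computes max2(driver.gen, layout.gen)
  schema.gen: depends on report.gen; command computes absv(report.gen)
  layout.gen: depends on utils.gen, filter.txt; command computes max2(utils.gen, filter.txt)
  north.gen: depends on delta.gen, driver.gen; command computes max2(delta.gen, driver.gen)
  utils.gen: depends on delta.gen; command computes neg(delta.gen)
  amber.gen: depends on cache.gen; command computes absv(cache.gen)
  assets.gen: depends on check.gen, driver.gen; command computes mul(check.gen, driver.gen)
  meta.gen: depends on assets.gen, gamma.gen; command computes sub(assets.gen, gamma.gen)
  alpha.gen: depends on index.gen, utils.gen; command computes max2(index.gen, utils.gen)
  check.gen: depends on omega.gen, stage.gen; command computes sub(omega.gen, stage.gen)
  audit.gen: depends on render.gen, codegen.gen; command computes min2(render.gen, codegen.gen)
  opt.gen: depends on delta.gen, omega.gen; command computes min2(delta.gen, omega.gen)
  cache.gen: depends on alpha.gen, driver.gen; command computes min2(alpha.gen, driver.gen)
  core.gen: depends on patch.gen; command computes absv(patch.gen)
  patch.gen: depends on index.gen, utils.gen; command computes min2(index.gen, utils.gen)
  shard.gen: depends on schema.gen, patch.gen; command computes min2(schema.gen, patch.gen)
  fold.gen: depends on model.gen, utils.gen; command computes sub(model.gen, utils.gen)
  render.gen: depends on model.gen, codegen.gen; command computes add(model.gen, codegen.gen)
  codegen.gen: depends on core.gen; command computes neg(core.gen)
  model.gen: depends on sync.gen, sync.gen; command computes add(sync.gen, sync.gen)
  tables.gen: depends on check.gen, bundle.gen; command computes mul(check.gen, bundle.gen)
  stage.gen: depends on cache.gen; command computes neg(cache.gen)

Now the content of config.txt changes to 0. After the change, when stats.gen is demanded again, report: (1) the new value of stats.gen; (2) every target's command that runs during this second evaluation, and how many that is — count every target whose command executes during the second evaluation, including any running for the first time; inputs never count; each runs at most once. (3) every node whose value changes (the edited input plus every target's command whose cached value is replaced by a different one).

stats.gen now evaluates to -6.
Run set: alpha.gen, cache.gen, check.gen, delta.gen, driver.gen, gamma.gen, index.gen, layout.gen, north.gen, omega.gen, patch.gen, report.gen, schema.gen, shard.gen, stage.gen, stats.gen, utils.gen (17 run).
Changed values: alpha.gen, cache.gen, check.gen, config.txt, delta.gen, driver.gen, gamma.gen, index.gen, layout.gen, north.gen, omega.gen, patch.gen, report.gen, shard.gen, stage.gen, stats.gen, utils.gen.

Initial pass — values computed on the first demand:
  index.gen = absv(-9) = 9
  delta.gen = max2(-9, 9) = 9
  sync.gen = absv(-6) = 6
  utils.gen = neg(9) = -9
  alpha.gen = max2(9, -9) = 9
  driver.gen = sub(9, 6) = 3
  cache.gen = min2(9, 3) = 3
  layout.gen = max2(-9, -6) = -6
  north.gen = max2(9, 3) = 9
  omega.gen = max2(3, -6) = 3
  patch.gen = min2(9, -9) = -9
  stage.gen = neg(3) = -3
  check.gen = sub(3, -3) = 6
  gamma.gen = min2(9, 6) = 6
  report.gen = min2(9, 6) = 6
  schema.gen = absv(6) = 6
  shard.gen = min2(6, -9) = -9
  stats.gen = min2(-9, 6) = -9

Second demand — change propagation:
  index.gen: re-runs because config.txt -9->0; new result 0.
  delta.gen: re-runs because config.txt -9->0; index.gen 9->0; new result 0.
  utils.gen: re-runs because delta.gen 9->0; new result 0.
  alpha.gen: re-runs because index.gen 9->0; utils.gen -9->0; new result 0.
  driver.gen: re-runs because alpha.gen 9->0; new result -6.
  cache.gen: re-runs because alpha.gen 9->0; driver.gen 3->-6; new result -6.
  layout.gen: re-runs because utils.gen -9->0; new result 0.
  north.gen: re-runs because delta.gen 9->0; driver.gen 3->-6; new result 0.
  omega.gen: re-runs because driver.gen 3->-6; layout.gen -6->0; new result 0.
  patch.gen: re-runs because index.gen 9->0; utils.gen -9->0; new result 0.
  stage.gen: re-runs because cache.gen 3->-6; new result 6.
  check.gen: re-runs because omega.gen 3->0; stage.gen -3->6; new result -6.
  gamma.gen: re-runs because north.gen 9->0; check.gen 6->-6; new result -6.
  report.gen: re-runs because alpha.gen 9->0; gamma.gen 6->-6; new result -6.
  schema.gen: re-runs because report.gen 6->-6; new result 6 (unchanged).
  shard.gen: re-runs because patch.gen -9->0; new result 0.
  stats.gen: re-runs because shard.gen -9->0; check.gen 6->-6; new result -6.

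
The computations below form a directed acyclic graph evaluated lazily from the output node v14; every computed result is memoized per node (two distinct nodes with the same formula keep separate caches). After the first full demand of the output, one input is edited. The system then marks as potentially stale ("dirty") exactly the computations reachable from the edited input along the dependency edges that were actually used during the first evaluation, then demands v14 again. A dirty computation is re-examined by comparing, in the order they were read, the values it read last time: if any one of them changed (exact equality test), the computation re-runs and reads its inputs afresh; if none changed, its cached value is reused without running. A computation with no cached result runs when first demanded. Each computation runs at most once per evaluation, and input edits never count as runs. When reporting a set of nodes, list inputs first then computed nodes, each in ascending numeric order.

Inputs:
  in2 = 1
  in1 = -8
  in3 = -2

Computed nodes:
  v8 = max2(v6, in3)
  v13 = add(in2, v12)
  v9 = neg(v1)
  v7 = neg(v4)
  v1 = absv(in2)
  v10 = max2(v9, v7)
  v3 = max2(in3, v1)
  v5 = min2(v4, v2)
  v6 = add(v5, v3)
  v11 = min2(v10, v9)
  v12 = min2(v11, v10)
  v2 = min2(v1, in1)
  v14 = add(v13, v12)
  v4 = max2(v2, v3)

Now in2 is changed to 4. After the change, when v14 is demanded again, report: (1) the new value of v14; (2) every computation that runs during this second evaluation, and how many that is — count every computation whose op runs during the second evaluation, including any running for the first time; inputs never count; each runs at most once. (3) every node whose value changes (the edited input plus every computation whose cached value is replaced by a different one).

Demanding v14 again yields -4.
11 computations run: v1, v2, v3, v4, v7, v9, v10, v11, v12, v13, v14.
The nodes whose values change: in2, v1, v3, v4, v7, v9, v10, v11, v12, v14.

First demand of the output computes:
  v1 = absv(1) = 1
  v2 = min2(1, -8) = -8
  v3 = max2(-2, 1) = 1
  v4 = max2(-8, 1) = 1
  v7 = neg(1) = -1
  v9 = neg(1) = -1
  v10 = max2(-1, -1) = -1
  v11 = min2(-1, -1) = -1
  v12 = min2(-1, -1) = -1
  v13 = add(1, -1) = 0
  v14 = add(0, -1) = -1

After the edit, cleaning proceeds:
  v1: a read changed (in2 1->4) — executes, giving 4.
  v2: a read changed (v1 1->4) — executes, giving -8 — identical to its old value.
  v3: a read changed (v1 1->4) — executes, giving 4.
  v4: a read changed (v3 1->4) — executes, giving 4.
  v7: a read changed (v4 1->4) — executes, giving -4.
  v9: a read changed (v1 1->4) — executes, giving -4.
  v10: a read changed (v9 -1->-4; v7 -1->-4) — executes, giving -4.
  v11: a read changed (v10 -1->-4; v9 -1->-4) — executes, giving -4.
  v12: a read changed (v11 -1->-4; v10 -1->-4) — executes, giving -4.
  v13: a read changed (in2 1->4; v12 -1->-4) — executes, giving 0 — identical to its old value.
  v14: a read changed (v12 -1->-4) — executes, giving -4.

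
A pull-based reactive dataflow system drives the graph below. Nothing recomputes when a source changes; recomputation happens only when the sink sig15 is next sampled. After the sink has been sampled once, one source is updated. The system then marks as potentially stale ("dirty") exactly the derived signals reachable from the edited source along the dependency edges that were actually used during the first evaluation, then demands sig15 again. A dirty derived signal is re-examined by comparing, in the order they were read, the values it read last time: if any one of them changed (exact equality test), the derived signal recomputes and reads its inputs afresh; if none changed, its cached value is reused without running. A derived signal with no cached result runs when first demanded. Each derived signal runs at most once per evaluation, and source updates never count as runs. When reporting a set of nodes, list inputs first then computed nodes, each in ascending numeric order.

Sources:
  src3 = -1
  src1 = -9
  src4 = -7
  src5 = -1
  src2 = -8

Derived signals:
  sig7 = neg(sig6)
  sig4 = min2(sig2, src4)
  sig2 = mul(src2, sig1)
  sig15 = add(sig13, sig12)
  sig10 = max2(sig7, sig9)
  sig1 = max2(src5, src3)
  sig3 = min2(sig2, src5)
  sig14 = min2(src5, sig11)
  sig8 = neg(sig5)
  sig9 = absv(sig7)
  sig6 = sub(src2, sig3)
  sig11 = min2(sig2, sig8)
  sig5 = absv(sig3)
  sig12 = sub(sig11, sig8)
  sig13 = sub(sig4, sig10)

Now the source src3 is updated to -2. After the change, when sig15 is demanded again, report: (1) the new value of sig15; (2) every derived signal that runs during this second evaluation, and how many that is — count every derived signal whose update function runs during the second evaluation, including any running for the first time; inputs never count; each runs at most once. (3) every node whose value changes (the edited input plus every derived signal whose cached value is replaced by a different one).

New value of sig15: -14.
Derived signals that run: sig1 — 1 in total.
Values that change: src3.
Key observation: the change is absorbed at sig1 — it re-runs but produces the same value, and the output's value is unchanged.

First evaluation (everything demanded from the output):
  sig1 = max2(-1, -1) = -1
  sig2 = mul(-8, -1) = 8
  sig3 = min2(8, -1) = -1
  sig4 = min2(8, -7) = -7
  sig5 = absv(-1) = 1
  sig6 = sub(-8, -1) = -7
  sig7 = neg(-7) = 7
  sig8 = neg(1) = -1
  sig9 = absv(7) = 7
  sig10 = max2(7, 7) = 7
  sig11 = min2(8, -1) = -1
  sig12 = sub(-1, -1) = 0
  sig13 = sub(-7, 7) = -14
  sig15 = add(-14, 0) = -14

Propagation after the edit:
  sig1: runs — src3 -1->-2; result -1 (same value as before).
  sig2: checked — values it read are unchanged (src2 unchanged, sig1 unchanged); reused cached 8 without running.
  sig3: checked — values it read are unchanged (sig2 unchanged, src5 unchanged); reused cached -1 without running.
  sig4: checked — values it read are unchanged (sig2 unchanged, src4 unchanged); reused cached -7 without running.
  sig5: checked — values it read are unchanged (sig3 unchanged); reused cached 1 without running.
  sig6: checked — values it read are unchanged (src2 unchanged, sig3 unchanged); reused cached -7 without running.
  sig7: checked — values it read are unchanged (sig6 unchanged); reused cached 7 without running.
  sig8: checked — values it read are unchanged (sig5 unchanged); reused cached -1 without running.
  sig9: checked — values it read are unchanged (sig7 unchanged); reused cached 7 without running.
  sig10: checked — values it read are unchanged (sig7 unchanged, sig9 unchanged); reused cached 7 without running.
  sig11: checked — values it read are unchanged (sig2 unchanged, sig8 unchanged); reused cached -1 without running.
  sig12: checked — values it read are unchanged (sig11 unchanged, sig8 unchanged); reused cached 0 without running.
  sig13: checked — values it read are unchanged (sig4 unchanged, sig10 unchanged); reused cached -14 without running.
  sig15: checked — values it read are unchanged (sig13 unchanged, sig12 unchanged); reused cached -14 without running.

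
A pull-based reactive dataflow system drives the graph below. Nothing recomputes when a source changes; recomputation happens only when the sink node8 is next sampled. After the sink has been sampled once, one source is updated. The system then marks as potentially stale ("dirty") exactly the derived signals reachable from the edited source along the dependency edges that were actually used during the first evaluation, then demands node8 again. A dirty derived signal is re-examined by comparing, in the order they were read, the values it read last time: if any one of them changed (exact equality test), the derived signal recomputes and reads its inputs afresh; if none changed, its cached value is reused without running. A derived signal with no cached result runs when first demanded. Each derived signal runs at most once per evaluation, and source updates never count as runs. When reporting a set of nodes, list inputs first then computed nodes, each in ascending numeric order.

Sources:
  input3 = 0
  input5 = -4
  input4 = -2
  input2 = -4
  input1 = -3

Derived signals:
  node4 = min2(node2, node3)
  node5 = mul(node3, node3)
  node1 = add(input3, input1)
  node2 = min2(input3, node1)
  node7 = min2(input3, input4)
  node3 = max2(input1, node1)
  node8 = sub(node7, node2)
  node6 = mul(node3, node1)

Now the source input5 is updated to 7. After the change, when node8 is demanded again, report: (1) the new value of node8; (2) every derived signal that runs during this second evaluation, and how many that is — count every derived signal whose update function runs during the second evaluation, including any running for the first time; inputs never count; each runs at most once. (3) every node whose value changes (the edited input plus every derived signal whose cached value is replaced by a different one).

First evaluation (everything demanded from the output):
  node1 = add(0, -3) = -3
  node2 = min2(0, -3) = -3
  node7 = min2(0, -2) = -2
  node8 = sub(-2, -3) = 1

Propagation after the edit:
  input5 feeds no computation that the output demands — nothing is marked dirty and nothing runs.

Key observation: input5 is never demanded by the output, so the edit triggers no recomputation at all.

New value of node8: 1.
Derived signals that run: none — 0 in total.
Values that change: input5.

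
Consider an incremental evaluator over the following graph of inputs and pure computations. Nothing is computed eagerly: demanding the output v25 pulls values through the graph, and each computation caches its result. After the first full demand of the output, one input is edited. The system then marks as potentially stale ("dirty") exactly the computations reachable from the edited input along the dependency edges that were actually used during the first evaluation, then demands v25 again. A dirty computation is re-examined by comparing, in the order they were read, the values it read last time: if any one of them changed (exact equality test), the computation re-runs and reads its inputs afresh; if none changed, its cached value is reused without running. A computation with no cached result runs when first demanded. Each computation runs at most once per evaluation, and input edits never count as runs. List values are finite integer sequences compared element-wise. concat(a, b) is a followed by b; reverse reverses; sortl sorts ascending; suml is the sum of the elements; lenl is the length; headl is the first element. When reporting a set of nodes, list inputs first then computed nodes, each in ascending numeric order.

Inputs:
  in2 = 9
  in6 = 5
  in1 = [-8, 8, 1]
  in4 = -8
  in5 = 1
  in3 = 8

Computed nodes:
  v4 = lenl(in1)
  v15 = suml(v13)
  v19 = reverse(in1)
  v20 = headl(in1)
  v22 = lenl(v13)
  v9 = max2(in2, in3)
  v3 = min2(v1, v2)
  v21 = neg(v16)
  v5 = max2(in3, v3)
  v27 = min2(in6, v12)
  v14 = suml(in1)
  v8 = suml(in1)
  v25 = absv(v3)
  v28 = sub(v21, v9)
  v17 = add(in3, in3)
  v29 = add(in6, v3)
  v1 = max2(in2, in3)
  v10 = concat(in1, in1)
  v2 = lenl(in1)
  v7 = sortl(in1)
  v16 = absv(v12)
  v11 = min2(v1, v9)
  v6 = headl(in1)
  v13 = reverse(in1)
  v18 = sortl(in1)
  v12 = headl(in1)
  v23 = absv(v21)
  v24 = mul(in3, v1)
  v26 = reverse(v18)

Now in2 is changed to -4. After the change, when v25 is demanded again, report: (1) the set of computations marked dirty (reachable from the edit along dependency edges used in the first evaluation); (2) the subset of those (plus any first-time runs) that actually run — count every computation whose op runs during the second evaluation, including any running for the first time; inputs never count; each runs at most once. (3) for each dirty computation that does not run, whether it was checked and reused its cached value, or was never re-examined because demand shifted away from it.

Dirty set: v1, v3, v25.
Run set: v1, v3 (2 run).
Re-examined without running (cache reused): v25.
The important point: v3 recomputes to an identical value, and the output ends up unchanged.

Initial pass — values computed on the first demand:
  v1 = max2(9, 8) = 9
  v2 = lenl([-8, 8, 1]) = 3
  v3 = min2(9, 3) = 3
  v25 = absv(3) = 3

Second demand — change propagation:
  v1: re-runs because in2 9->-4; new result 8.
  v3: re-runs because v1 9->8; new result 3 (unchanged).
  v25: re-examined; everything it read last time is the same (v3 unchanged) — cache 3 kept, no run.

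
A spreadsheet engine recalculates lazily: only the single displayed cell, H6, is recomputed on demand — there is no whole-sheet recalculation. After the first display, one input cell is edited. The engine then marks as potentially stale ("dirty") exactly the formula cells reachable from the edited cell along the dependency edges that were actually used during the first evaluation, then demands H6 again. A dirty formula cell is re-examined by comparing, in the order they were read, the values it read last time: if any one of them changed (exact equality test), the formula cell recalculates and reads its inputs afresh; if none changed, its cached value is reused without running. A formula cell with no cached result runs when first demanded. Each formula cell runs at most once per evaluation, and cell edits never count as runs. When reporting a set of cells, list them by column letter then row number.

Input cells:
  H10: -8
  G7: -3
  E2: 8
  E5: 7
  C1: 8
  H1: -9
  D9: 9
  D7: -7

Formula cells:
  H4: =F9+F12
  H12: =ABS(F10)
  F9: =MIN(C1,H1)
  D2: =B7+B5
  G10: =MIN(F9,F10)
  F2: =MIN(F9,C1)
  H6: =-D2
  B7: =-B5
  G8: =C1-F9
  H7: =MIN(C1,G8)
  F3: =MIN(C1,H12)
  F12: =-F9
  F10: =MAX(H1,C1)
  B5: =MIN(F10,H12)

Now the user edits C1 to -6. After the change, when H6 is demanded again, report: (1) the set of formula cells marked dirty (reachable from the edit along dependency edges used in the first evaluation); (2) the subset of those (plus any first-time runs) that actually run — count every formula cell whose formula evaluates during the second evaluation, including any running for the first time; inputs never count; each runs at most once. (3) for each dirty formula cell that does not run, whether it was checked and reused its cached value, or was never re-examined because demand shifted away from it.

First evaluation (everything demanded from the output):
  F10 = MAX(-9, 8) = 8
  H12 = ABS(8) = 8
  B5 = MIN(8, 8) = 8
  B7 = -(8) = -8
  D2 = -8 + 8 = 0
  H6 = -(0) = 0

Propagation after the edit:
  F10: runs — C1 8->-6; result -6.
  H12: runs — F10 8->-6; result 6.
  B5: runs — F10 8->-6; H12 8->6; result -6.
  B7: runs — B5 8->-6; result 6.
  D2: runs — B7 -8->6; B5 8->-6; result 0 (same value as before).
  H6: checked — values it read are unchanged (D2 unchanged); reused cached 0 without running.

Key observation: the change is absorbed at D2 — it re-runs but produces the same value, and the output's value is unchanged.

Marked dirty: B5, B7, D2, F10, H6, H12.
Formula cells that run: B5, B7, D2, F10, H12 — 5 in total.
Checked but reused from cache: H6.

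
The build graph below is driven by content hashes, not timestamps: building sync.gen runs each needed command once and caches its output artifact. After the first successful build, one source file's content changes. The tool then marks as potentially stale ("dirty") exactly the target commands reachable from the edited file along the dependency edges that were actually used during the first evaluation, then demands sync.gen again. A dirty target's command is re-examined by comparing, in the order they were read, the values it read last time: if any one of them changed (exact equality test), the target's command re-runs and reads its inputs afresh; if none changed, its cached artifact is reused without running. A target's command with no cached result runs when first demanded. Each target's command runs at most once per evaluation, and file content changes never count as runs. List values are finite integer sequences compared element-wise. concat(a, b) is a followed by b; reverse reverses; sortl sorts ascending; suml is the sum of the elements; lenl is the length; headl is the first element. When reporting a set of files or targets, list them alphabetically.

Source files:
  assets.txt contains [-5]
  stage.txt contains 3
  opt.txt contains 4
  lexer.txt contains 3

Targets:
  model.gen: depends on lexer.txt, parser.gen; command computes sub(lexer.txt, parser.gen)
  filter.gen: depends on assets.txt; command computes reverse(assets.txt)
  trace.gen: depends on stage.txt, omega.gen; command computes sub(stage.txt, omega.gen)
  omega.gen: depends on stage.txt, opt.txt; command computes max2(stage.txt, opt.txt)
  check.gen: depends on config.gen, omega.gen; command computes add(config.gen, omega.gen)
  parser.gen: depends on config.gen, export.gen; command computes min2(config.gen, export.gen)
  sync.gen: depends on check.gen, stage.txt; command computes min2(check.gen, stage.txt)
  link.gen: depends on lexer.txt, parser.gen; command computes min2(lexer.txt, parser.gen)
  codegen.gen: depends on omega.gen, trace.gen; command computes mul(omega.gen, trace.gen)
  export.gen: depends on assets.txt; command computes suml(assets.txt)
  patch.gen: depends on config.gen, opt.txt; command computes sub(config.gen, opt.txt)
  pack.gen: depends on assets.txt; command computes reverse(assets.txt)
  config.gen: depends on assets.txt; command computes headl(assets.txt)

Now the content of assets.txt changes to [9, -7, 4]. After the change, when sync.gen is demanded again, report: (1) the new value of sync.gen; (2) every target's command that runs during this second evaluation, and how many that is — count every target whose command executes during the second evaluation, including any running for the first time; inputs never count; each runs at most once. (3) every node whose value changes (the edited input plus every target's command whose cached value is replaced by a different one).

Initial pass — values computed on the first demand:
  config.gen = headl([-5]) = -5
  omega.gen = max2(3, 4) = 4
  check.gen = add(-5, 4) = -1
  sync.gen = min2(-1, 3) = -1

Second demand — change propagation:
  config.gen: re-runs because assets.txt [-5]->[9, -7, 4]; new result 9.
  check.gen: re-runs because config.gen -5->9; new result 13.
  sync.gen: re-runs because check.gen -1->13; new result 3.

sync.gen now evaluates to 3.
Run set: check.gen, config.gen, sync.gen (3 run).
Changed values: assets.txt, check.gen, config.gen, sync.gen.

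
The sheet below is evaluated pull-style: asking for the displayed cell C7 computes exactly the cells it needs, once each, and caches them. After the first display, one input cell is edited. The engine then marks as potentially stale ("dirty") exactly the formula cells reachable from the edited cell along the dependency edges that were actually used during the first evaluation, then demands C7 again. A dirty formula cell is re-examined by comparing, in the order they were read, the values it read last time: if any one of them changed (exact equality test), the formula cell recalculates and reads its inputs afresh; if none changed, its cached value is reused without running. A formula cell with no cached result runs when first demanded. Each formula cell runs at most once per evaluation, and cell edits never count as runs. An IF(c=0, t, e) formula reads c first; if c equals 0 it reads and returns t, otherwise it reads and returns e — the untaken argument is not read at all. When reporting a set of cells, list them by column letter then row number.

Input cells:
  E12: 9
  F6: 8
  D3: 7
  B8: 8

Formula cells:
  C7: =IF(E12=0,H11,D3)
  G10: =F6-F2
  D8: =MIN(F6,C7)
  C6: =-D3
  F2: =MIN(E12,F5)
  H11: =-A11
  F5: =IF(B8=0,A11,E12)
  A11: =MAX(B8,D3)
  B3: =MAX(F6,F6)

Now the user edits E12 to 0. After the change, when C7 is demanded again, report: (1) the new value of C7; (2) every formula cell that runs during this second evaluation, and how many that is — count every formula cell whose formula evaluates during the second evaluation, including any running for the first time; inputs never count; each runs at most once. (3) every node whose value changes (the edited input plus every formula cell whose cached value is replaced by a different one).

First demand of the output computes:
  C7 = IF(E12=0: E12=9 -> else branch D3) = 7

After the edit, cleaning proceeds:
  A11: had never run; runs now, result 8.
  H11: had never run; runs now, result -8.
  C7: a read changed (E12 9->0) — executes, giving -8.

Note the branch switch — A11, H11 had no cache and run now for the first time.

Demanding C7 again yields -8.
3 formula cells run: A11, C7, H11.
The nodes whose values change: C7, E12.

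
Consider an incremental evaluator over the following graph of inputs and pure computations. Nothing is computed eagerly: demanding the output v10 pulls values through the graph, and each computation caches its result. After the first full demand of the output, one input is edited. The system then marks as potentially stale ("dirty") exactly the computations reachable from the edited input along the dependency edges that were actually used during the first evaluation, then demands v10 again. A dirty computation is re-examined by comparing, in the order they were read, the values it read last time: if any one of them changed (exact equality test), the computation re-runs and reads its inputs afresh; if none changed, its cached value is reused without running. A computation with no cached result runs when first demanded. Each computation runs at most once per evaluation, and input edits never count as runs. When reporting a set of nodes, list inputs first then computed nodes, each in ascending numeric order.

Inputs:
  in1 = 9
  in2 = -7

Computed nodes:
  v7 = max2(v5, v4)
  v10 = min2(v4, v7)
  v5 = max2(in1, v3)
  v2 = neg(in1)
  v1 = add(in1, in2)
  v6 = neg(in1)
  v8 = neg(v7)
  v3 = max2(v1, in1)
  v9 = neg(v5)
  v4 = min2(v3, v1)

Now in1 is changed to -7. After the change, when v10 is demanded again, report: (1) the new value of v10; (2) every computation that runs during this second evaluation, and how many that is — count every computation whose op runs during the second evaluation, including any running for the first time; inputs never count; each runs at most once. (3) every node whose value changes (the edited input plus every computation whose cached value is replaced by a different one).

Initial pass — values computed on the first demand:
  v1 = add(9, -7) = 2
  v3 = max2(2, 9) = 9
  v4 = min2(9, 2) = 2
  v5 = max2(9, 9) = 9
  v7 = max2(9, 2) = 9
  v10 = min2(2, 9) = 2

Second demand — change propagation:
  v1: re-runs because in1 9->-7; new result -14.
  v3: re-runs because v1 2->-14; in1 9->-7; new result -7.
  v4: re-runs because v3 9->-7; v1 2->-14; new result -14.
  v5: re-runs because in1 9->-7; v3 9->-7; new result -7.
  v7: re-runs because v5 9->-7; v4 2->-14; new result -7.
  v10: re-runs because v4 2->-14; v7 9->-7; new result -14.

v10 now evaluates to -14.
Run set: v1, v3, v4, v5, v7, v10 (6 run).
Changed values: in1, v1, v3, v4, v5, v7, v10.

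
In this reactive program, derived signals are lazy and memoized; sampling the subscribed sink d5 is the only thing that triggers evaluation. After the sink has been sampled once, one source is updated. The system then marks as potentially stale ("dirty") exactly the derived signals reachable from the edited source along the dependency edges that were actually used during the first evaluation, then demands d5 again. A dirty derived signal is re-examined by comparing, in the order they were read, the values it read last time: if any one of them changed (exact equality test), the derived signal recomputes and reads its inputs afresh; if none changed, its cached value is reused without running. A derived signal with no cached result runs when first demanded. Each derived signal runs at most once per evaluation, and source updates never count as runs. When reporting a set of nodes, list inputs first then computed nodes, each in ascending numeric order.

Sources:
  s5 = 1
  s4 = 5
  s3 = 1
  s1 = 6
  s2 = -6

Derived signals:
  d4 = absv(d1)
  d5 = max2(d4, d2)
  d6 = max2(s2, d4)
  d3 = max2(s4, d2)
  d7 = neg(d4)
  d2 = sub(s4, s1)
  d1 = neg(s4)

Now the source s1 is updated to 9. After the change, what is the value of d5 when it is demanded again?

First demand of the output computes:
  d1 = neg(5) = -5
  d2 = sub(5, 6) = -1
  d4 = absv(-5) = 5
  d5 = max2(5, -1) = 5

After the edit, cleaning proceeds:
  d2: a read changed (s1 6->9) — executes, giving -4.
  d5: a read changed (d2 -1->-4) — executes, giving 5 — identical to its old value.

Demanding d5 again yields 5.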